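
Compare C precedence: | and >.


'>' is relational (level 7); '|' is bitwise OR (level 3)
Higher level binds tighter
'>' has higher precedence than '|'


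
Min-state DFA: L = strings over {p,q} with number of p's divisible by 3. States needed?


Track (count of p) mod 3: states 0..2, accept at 0
Minimal DFA: 3 states


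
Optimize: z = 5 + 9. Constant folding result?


5 + 9 = 14 at compile time
Optimized: z = 14


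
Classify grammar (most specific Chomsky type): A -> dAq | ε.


Single nonterminal LHS, but d^n q^n is not regular
Classification: Type 2 (Context-Free)


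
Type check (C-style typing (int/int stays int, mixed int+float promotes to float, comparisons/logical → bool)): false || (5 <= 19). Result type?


Operand types: bool || bool
Rule: logical operators take bool operands and yield bool
Result type: bool


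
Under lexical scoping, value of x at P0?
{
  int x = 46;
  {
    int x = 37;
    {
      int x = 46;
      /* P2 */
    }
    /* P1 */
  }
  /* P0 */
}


x declared in the same block as P0
x = 46


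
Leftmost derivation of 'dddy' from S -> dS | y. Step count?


Derivation: S => dS => ddS => dddS => dddy
Steps: 4


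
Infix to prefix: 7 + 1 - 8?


left-to-right (same/higher precedence on left): tree is (- (+ 7 1) 8)
Prefix: - + 7 1 8


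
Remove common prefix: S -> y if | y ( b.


Common prefix: 'y'
Factored: S -> y S', S' -> if | ( b


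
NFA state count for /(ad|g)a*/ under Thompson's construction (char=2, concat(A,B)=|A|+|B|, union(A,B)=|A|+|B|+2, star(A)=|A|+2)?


Syntax tree has 4 char leaf(s), 1 union(s), 1 star(s)
chars contribute 4×2 = 8; each union adds +2; each star adds +2
Total: 8 + 2 + 2 = 12 states


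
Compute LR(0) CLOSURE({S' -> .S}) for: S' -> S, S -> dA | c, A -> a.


Start: S' -> .S
For each item with dot before a nonterminal B, add B -> .γ for every B-production
Closure: [S' -> .S, S -> .dA, S -> .c]


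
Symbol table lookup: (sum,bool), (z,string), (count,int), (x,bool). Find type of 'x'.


Lookup 'x' → type bool


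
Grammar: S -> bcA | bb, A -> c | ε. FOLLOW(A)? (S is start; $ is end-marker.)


$ ∈ FOLLOW(S). For each A -> αBβ: add FIRST(β)\{ε} to FOLLOW(B); if β nullable, add FOLLOW(A).
FOLLOW(A) = {$}


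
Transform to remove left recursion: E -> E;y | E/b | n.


Left-recursive alternatives: E;y, E/b; non-recursive: n
Introduce E': E -> nE', E' -> ;yE' | /bE' | ε


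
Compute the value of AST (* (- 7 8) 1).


Evaluate inner: (- 7 8) = -1
Evaluate root: (* -1 1) = -1
Result: -1


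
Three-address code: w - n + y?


Break into single-operator statements:
t1 = w - n
t2 = t1 + y


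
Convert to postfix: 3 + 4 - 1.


Left to right (same or higher precedence on left)
Postfix: 3 4 + 1 -


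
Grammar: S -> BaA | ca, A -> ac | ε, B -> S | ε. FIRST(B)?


Per alternative of B: FIRST(S) = {a, c}; FIRST(ε) = {ε}
FIRST(B) = {a, c, ε}


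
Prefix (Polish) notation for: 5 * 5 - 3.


left-to-right (same/higher precedence on left): tree is (- (* 5 5) 3)
Prefix: - * 5 5 3


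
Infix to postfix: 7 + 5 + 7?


Left to right (same or higher precedence on left)
Postfix: 7 5 + 7 +


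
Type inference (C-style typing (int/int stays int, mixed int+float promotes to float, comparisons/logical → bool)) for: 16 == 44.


Operand types: int == int
Rule: comparison yields bool
Result type: bool


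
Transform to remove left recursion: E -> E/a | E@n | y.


Left-recursive alternatives: E/a, E@n; non-recursive: y
Introduce E': E -> yE', E' -> /aE' | @nE' | ε


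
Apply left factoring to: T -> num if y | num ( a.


Common prefix: 'num'
Factored: T -> num T', T' -> if y | ( a


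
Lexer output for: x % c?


Scan left to right, longest-match per lexeme
Tokens: ID(x), OP(%), ID(c)


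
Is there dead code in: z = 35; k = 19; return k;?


z is assigned but never read
Dead: 'z = 35'


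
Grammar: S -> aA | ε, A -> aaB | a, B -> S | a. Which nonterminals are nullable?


A nonterminal is nullable iff some alternative derives ε (directly, or every symbol in it is nullable)
Nullable: {B, S}


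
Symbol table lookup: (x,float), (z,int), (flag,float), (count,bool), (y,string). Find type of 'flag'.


Lookup 'flag' → type float


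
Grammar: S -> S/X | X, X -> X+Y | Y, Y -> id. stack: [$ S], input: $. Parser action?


start symbol S on stack, input exhausted
Action: accept


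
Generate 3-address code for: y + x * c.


Break into single-operator statements:
t1 = x * c
t2 = y + t1


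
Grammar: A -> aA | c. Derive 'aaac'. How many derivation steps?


Derivation: A => aA => aaA => aaaA => aaac
Steps: 4


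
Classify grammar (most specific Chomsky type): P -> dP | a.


Right-linear: every RHS is a terminal or a terminal followed by one nonterminal
Classification: Type 3 (Regular)


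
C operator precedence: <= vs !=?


'<=' is relational (level 7); '!=' is equality (level 6)
Higher level binds tighter
'<=' has higher precedence than '!='


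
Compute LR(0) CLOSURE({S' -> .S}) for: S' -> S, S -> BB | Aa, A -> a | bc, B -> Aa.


Start: S' -> .S
For each item with dot before a nonterminal B, add B -> .γ for every B-production
Closure: [S' -> .S, S -> .BB, S -> .Aa, B -> .Aa, A -> .a, A -> .bc]


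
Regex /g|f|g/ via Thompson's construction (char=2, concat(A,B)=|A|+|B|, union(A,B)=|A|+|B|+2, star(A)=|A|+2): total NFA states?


Syntax tree has 3 char leaf(s), 2 union(s), 0 star(s)
chars contribute 3×2 = 6; each union adds +2; each star adds +2
Total: 6 + 4 + 0 = 10 states


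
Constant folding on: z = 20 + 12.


20 + 12 = 32 at compile time
Optimized: z = 32


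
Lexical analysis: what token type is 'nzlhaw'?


Pattern: letter/underscore followed by alphanumerics, not a keyword
Type: IDENTIFIER


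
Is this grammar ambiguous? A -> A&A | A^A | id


'id&id^id' has two parse trees (no precedence encoded between & and ^)
Ambiguous


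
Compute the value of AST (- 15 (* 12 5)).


Evaluate inner: (* 12 5) = 60
Evaluate root: (- 15 60) = -45
Result: -45


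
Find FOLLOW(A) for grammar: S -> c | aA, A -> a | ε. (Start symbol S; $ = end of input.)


$ ∈ FOLLOW(S). For each A -> αBβ: add FIRST(β)\{ε} to FOLLOW(B); if β nullable, add FOLLOW(A).
FOLLOW(A) = {$}


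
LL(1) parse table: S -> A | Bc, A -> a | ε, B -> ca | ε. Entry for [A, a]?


For [A, a]: 'a' ∈ FIRST(a)
Entry: A -> a


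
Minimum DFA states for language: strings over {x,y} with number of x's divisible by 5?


Track (count of x) mod 5: states 0..4, accept at 0
Minimal DFA: 5 states


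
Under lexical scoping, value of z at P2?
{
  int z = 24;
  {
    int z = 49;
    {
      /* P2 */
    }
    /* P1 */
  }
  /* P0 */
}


P2's block does not declare z; resolves to the enclosing declaration at depth 1
z = 49


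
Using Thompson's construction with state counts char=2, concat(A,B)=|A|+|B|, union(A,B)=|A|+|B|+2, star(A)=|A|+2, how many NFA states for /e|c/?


Syntax tree has 2 char leaf(s), 1 union(s), 0 star(s)
chars contribute 2×2 = 4; each union adds +2; each star adds +2
Total: 4 + 2 + 0 = 6 states


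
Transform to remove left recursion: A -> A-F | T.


Left-recursive alternatives: A-F; non-recursive: T
Introduce A': A -> TA', A' -> -FA' | ε


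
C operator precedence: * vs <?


'*' is multiplicative (level 10); '<' is relational (level 7)
Higher level binds tighter
'*' has higher precedence than '<'


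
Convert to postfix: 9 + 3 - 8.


Left to right (same or higher precedence on left)
Postfix: 9 3 + 8 -


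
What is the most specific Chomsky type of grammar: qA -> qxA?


LHS has context (more than one symbol) and |LHS| ≤ |RHS|
Classification: Type 1 (Context-Sensitive)


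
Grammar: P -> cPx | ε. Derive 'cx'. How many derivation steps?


Derivation: P => cPx => cx
Steps: 2


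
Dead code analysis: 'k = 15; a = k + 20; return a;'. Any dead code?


k is read by a's definition; a is returned
No dead code


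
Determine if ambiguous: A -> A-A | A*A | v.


'v-v*v' has two parse trees (no precedence encoded between - and *)
Ambiguous


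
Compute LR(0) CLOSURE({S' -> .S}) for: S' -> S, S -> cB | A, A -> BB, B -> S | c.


Start: S' -> .S
For each item with dot before a nonterminal B, add B -> .γ for every B-production
Closure: [S' -> .S, S -> .cB, S -> .A, A -> .BB, B -> .S, B -> .c]


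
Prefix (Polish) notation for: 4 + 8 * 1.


'*' binds tighter: tree is (+ 4 (* 8 1))
Prefix: + 4 * 8 1


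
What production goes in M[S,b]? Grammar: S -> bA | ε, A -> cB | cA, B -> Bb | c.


For [S, b]: 'b' ∈ FIRST(bA)
Entry: S -> bA


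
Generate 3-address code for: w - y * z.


Break into single-operator statements:
t1 = y * z
t2 = w - t1


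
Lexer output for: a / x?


Scan left to right, longest-match per lexeme
Tokens: ID(a), OP(/), ID(x)


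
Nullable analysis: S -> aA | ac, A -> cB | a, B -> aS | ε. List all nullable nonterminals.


A nonterminal is nullable iff some alternative derives ε (directly, or every symbol in it is nullable)
Nullable: {B}


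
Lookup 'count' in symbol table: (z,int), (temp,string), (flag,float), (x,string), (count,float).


Lookup 'count' → type float


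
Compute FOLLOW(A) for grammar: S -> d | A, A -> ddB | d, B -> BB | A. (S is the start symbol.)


$ ∈ FOLLOW(S). For each A -> αBβ: add FIRST(β)\{ε} to FOLLOW(B); if β nullable, add FOLLOW(A).
FOLLOW(A) = {$, d}


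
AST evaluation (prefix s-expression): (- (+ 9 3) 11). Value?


Evaluate inner: (+ 9 3) = 12
Evaluate root: (- 12 11) = 1
Result: 1


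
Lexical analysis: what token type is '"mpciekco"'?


Pattern: double-quoted sequence
Type: STRING_LITERAL


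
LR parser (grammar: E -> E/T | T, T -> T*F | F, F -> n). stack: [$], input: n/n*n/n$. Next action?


no handle on stack; shift 'n'
Action: shift


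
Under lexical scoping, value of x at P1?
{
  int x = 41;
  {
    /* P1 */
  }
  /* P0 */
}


P1's block does not declare x; resolves to the enclosing declaration at depth 0
x = 41


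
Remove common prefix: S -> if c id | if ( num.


Common prefix: 'if'
Factored: S -> if S', S' -> c id | ( num


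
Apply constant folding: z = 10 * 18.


10 * 18 = 180 at compile time
Optimized: z = 180


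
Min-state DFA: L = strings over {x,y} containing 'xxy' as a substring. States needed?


KMP-style automaton: 3 progress states + 1 absorbing accept = 4
Minimal DFA: 4 states


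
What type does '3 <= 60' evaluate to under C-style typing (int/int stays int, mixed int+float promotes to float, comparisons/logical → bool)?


Operand types: int <= int
Rule: comparison yields bool
Result type: bool


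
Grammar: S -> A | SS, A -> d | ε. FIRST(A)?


Per alternative of A: FIRST(d) = {d}; FIRST(ε) = {ε}
FIRST(A) = {d, ε}


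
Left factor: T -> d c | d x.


Common prefix: 'd'
Factored: T -> d T', T' -> c | x


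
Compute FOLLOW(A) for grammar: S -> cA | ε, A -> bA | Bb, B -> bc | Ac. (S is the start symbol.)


$ ∈ FOLLOW(S). For each A -> αBβ: add FIRST(β)\{ε} to FOLLOW(B); if β nullable, add FOLLOW(A).
FOLLOW(A) = {$, c}


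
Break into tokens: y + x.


Scan left to right, longest-match per lexeme
Tokens: ID(y), OP(+), ID(x)


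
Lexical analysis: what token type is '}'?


Pattern: delimiter/punctuation
Type: PUNCTUATION


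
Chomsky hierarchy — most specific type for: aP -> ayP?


LHS has context (more than one symbol) and |LHS| ≤ |RHS|
Classification: Type 1 (Context-Sensitive)


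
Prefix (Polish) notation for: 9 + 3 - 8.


left-to-right (same/higher precedence on left): tree is (- (+ 9 3) 8)
Prefix: - + 9 3 8


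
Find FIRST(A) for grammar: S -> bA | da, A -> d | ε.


Per alternative of A: FIRST(d) = {d}; FIRST(ε) = {ε}
FIRST(A) = {d, ε}


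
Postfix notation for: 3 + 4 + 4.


Left to right (same or higher precedence on left)
Postfix: 3 4 + 4 +


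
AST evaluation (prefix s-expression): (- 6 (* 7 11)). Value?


Evaluate inner: (* 7 11) = 77
Evaluate root: (- 6 77) = -71
Result: -71


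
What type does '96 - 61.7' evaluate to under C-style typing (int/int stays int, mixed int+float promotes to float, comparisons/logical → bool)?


Operand types: int - float
Rule: mixed int/float promotes to float; int/int stays int
Result type: float


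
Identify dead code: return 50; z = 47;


statement follows a return and is unreachable
Dead: 'z = 47'


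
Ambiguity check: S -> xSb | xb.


balanced x^n…b^n: each string has a unique parse
Unambiguous


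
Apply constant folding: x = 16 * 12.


16 * 12 = 192 at compile time
Optimized: x = 192


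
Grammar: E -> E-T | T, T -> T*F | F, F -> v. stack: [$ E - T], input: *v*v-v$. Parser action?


'*' can extend T; shift to build T -> T*F
Action: shift


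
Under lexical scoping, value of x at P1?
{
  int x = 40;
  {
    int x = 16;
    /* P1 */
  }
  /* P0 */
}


x declared in the same block as P1
x = 16


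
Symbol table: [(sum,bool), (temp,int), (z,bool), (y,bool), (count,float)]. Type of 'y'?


Lookup 'y' → type bool


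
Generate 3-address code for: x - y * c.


Break into single-operator statements:
t1 = y * c
t2 = x - t1


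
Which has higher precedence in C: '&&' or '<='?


'<=' is relational (level 7); '&&' is logical AND (level 2)
Higher level binds tighter
'<=' has higher precedence than '&&'


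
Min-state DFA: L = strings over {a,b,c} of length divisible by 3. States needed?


Track length mod 3: states 0..2, accept at 0
Minimal DFA: 3 states


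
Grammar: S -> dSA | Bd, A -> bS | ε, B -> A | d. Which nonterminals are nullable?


A nonterminal is nullable iff some alternative derives ε (directly, or every symbol in it is nullable)
Nullable: {A, B}


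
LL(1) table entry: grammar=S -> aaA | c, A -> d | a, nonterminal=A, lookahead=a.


For [A, a]: 'a' ∈ FIRST(a)
Entry: A -> a


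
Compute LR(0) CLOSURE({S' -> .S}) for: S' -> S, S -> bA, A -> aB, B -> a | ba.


Start: S' -> .S
For each item with dot before a nonterminal B, add B -> .γ for every B-production
Closure: [S' -> .S, S -> .bA]


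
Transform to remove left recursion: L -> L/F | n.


Left-recursive alternatives: L/F; non-recursive: n
Introduce L': L -> nL', L' -> /FL' | ε


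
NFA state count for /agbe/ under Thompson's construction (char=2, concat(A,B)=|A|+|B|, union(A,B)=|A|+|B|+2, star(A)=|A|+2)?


Syntax tree has 4 char leaf(s), 0 union(s), 0 star(s)
chars contribute 4×2 = 8; each union adds +2; each star adds +2
Total: 8 + 0 + 0 = 8 states


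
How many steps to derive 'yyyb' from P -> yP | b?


Derivation: P => yP => yyP => yyyP => yyyb
Steps: 4


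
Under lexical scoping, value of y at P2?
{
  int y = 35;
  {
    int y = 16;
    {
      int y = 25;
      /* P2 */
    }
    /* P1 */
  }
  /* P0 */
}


y declared in the same block as P2
y = 25


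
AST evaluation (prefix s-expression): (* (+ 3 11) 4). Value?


Evaluate inner: (+ 3 11) = 14
Evaluate root: (* 14 4) = 56
Result: 56


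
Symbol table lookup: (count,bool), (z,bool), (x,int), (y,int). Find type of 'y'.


Lookup 'y' → type int


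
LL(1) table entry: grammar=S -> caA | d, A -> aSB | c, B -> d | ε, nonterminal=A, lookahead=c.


For [A, c]: 'c' ∈ FIRST(c)
Entry: A -> c


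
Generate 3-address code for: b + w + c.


Break into single-operator statements:
t1 = b + w
t2 = t1 + c


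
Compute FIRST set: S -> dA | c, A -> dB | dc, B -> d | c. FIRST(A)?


Per alternative of A: FIRST(dB) = {d}; FIRST(dc) = {d}
FIRST(A) = {d}


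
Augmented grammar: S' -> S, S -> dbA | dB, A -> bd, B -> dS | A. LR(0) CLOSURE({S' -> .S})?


Start: S' -> .S
For each item with dot before a nonterminal B, add B -> .γ for every B-production
Closure: [S' -> .S, S -> .dbA, S -> .dB]


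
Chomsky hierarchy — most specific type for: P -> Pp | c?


Left-linear: every RHS is a terminal or one nonterminal followed by a terminal
Classification: Type 3 (Regular)


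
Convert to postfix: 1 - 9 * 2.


* has higher precedence, evaluate 9*2 first
Postfix: 1 9 2 * -


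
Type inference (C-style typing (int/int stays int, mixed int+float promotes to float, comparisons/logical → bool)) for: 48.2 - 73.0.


Operand types: float - float
Rule: mixed int/float promotes to float; int/int stays int
Result type: float


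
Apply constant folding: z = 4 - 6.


4 - 6 = -2 at compile time
Optimized: z = -2


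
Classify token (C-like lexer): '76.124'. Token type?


Pattern: digits with a decimal point
Type: FLOAT_LITERAL


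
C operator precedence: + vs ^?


'+' is additive (level 9); '^' is bitwise XOR (level 4)
Higher level binds tighter
'+' has higher precedence than '^'


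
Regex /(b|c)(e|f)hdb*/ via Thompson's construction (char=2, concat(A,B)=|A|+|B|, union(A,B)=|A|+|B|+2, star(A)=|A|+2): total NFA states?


Syntax tree has 7 char leaf(s), 2 union(s), 1 star(s)
chars contribute 7×2 = 14; each union adds +2; each star adds +2
Total: 14 + 4 + 2 = 20 states


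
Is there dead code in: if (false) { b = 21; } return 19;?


condition is constant false, so the whole block is unreachable
Dead: 'if (false) { b = 21; }'


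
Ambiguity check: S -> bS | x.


right-linear, alternatives start with distinct terminals 'b' vs 'x': unique leftmost derivation
Unambiguous


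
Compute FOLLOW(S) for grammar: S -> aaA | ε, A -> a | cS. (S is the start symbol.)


$ ∈ FOLLOW(S). For each A -> αBβ: add FIRST(β)\{ε} to FOLLOW(B); if β nullable, add FOLLOW(A).
FOLLOW(S) = {$}


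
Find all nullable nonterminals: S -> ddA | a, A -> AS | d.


A nonterminal is nullable iff some alternative derives ε (directly, or every symbol in it is nullable)
Nullable: {}


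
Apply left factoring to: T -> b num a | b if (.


Common prefix: 'b'
Factored: T -> b T', T' -> num a | if (


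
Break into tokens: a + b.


Scan left to right, longest-match per lexeme
Tokens: ID(a), OP(+), ID(b)


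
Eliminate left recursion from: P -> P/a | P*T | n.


Left-recursive alternatives: P/a, P*T; non-recursive: n
Introduce P': P -> nP', P' -> /aP' | *TP' | ε


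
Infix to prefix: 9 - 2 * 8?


'*' binds tighter: tree is (- 9 (* 2 8))
Prefix: - 9 * 2 8


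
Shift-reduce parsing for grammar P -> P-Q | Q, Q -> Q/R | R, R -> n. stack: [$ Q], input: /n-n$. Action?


shift '/' to continue Q -> Q/R
Action: shift


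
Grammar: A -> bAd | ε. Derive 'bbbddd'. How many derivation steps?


Derivation: A => bAd => bbAdd => bbbAddd => bbbddd
Steps: 4


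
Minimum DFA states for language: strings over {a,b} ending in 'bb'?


Track the longest suffix of input matching a prefix of 'bb': 3 classes (prefixes of length 0..2)
Minimal DFA: 3 states


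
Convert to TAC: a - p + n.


Break into single-operator statements:
t1 = a - p
t2 = t1 + n


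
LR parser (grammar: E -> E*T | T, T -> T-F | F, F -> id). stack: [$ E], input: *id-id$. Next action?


shift '*' to continue E -> E*T
Action: shift


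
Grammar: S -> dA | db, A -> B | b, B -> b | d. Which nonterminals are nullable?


A nonterminal is nullable iff some alternative derives ε (directly, or every symbol in it is nullable)
Nullable: {}


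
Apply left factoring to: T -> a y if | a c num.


Common prefix: 'a'
Factored: T -> a T', T' -> y if | c num


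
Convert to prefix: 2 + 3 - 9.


left-to-right (same/higher precedence on left): tree is (- (+ 2 3) 9)
Prefix: - + 2 3 9


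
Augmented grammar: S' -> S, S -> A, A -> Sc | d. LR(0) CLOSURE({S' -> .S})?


Start: S' -> .S
For each item with dot before a nonterminal B, add B -> .γ for every B-production
Closure: [S' -> .S, S -> .A, A -> .Sc, A -> .d]


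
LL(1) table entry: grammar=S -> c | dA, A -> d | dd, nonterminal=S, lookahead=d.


For [S, d]: 'd' ∈ FIRST(dA)
Entry: S -> dA


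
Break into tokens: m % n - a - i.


Scan left to right, longest-match per lexeme
Tokens: ID(m), OP(%), ID(n), OP(-), ID(a), OP(-), ID(i)


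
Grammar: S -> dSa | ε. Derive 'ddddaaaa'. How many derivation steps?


Derivation: S => dSa => ddSaa => dddSaaa => ddddSaaaa => ddddaaaa
Steps: 5


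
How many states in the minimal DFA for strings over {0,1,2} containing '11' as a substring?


KMP-style automaton: 2 progress states + 1 absorbing accept = 3
Minimal DFA: 3 states


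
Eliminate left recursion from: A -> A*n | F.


Left-recursive alternatives: A*n; non-recursive: F
Introduce A': A -> FA', A' -> *nA' | ε


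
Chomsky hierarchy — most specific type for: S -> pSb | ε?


Single nonterminal LHS, but p^n b^n is not regular
Classification: Type 2 (Context-Free)


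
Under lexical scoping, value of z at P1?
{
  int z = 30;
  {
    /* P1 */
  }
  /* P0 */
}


P1's block does not declare z; resolves to the enclosing declaration at depth 0
z = 30


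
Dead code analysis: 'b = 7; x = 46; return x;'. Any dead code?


b is assigned but never read
Dead: 'b = 7'


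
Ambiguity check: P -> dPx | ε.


balanced d^n…x^n: each string has a unique parse
Unambiguous


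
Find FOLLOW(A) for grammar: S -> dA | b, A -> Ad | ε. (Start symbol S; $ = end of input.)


$ ∈ FOLLOW(S). For each A -> αBβ: add FIRST(β)\{ε} to FOLLOW(B); if β nullable, add FOLLOW(A).
FOLLOW(A) = {$, d}


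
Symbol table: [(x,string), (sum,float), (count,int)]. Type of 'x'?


Lookup 'x' → type string


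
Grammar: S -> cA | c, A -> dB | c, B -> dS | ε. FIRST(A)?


Per alternative of A: FIRST(dB) = {d}; FIRST(c) = {c}
FIRST(A) = {c, d}


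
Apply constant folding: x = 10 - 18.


10 - 18 = -8 at compile time
Optimized: x = -8


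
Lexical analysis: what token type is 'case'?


Pattern: reserved word
Type: KEYWORD


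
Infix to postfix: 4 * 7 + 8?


Left to right (same or higher precedence on left)
Postfix: 4 7 * 8 +


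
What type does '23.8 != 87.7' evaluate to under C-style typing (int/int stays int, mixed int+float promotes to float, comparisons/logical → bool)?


Operand types: float != float
Rule: comparison yields bool
Result type: bool


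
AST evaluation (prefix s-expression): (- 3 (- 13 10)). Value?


Evaluate inner: (- 13 10) = 3
Evaluate root: (- 3 3) = 0
Result: 0


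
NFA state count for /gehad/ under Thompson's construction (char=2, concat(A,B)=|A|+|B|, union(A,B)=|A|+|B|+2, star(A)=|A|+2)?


Syntax tree has 5 char leaf(s), 0 union(s), 0 star(s)
chars contribute 5×2 = 10; each union adds +2; each star adds +2
Total: 10 + 0 + 0 = 10 states


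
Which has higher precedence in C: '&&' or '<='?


'<=' is relational (level 7); '&&' is logical AND (level 2)
Higher level binds tighter
'<=' has higher precedence than '&&'


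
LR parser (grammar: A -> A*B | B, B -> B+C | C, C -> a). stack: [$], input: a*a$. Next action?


no handle on stack; shift 'a'
Action: shift


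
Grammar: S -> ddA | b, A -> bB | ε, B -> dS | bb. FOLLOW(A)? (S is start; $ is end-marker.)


$ ∈ FOLLOW(S). For each A -> αBβ: add FIRST(β)\{ε} to FOLLOW(B); if β nullable, add FOLLOW(A).
FOLLOW(A) = {$}


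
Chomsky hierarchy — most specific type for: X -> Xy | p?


Left-linear: every RHS is a terminal or one nonterminal followed by a terminal
Classification: Type 3 (Regular)


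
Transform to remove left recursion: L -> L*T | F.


Left-recursive alternatives: L*T; non-recursive: F
Introduce L': L -> FL', L' -> *TL' | ε


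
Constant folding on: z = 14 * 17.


14 * 17 = 238 at compile time
Optimized: z = 238


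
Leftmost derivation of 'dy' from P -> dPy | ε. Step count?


Derivation: P => dPy => dy
Steps: 2


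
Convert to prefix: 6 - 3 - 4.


left-to-right (same/higher precedence on left): tree is (- (- 6 3) 4)
Prefix: - - 6 3 4


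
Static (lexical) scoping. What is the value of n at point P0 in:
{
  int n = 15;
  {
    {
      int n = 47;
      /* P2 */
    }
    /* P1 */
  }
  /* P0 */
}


n declared in the same block as P0
n = 15


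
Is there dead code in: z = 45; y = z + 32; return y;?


z is read by y's definition; y is returned
No dead code


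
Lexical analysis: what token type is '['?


Pattern: delimiter/punctuation
Type: PUNCTUATION


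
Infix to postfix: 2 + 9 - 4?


Left to right (same or higher precedence on left)
Postfix: 2 9 + 4 -


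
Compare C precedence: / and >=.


'/' is multiplicative (level 10); '>=' is relational (level 7)
Higher level binds tighter
'/' has higher precedence than '>='


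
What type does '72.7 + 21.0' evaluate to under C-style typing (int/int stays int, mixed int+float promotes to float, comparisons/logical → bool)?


Operand types: float + float
Rule: mixed int/float promotes to float; int/int stays int
Result type: float


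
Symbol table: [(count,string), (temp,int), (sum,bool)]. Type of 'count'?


Lookup 'count' → type string


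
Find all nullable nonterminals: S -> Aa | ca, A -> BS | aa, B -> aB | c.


A nonterminal is nullable iff some alternative derives ε (directly, or every symbol in it is nullable)
Nullable: {}


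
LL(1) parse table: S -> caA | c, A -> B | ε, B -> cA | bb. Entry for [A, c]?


For [A, c]: 'c' ∈ FIRST(B)
Entry: A -> B


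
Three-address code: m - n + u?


Break into single-operator statements:
t1 = m - n
t2 = t1 + u


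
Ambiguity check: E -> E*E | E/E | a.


'a*a/a' has two parse trees (no precedence encoded between * and /)
Ambiguous


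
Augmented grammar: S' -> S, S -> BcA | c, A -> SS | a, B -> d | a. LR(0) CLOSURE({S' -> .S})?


Start: S' -> .S
For each item with dot before a nonterminal B, add B -> .γ for every B-production
Closure: [S' -> .S, S -> .BcA, S -> .c, B -> .d, B -> .a]


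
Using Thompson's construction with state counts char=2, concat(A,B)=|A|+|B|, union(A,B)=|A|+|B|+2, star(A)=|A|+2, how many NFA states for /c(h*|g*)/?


Syntax tree has 3 char leaf(s), 1 union(s), 2 star(s)
chars contribute 3×2 = 6; each union adds +2; each star adds +2
Total: 6 + 2 + 4 = 12 states


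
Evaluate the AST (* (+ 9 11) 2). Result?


Evaluate inner: (+ 9 11) = 20
Evaluate root: (* 20 2) = 40
Result: 40


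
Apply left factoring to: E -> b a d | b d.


Common prefix: 'b'
Factored: E -> b E', E' -> a d | d


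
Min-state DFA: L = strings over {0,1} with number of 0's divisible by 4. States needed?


Track (count of 0) mod 4: states 0..3, accept at 0
Minimal DFA: 4 states


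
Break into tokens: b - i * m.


Scan left to right, longest-match per lexeme
Tokens: ID(b), OP(-), ID(i), OP(*), ID(m)


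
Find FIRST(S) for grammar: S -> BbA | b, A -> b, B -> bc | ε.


Per alternative of S: FIRST(BbA) = {b}; FIRST(b) = {b}
FIRST(S) = {b}


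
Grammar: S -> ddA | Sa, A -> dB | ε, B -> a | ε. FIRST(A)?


Per alternative of A: FIRST(dB) = {d}; FIRST(ε) = {ε}
FIRST(A) = {d, ε}


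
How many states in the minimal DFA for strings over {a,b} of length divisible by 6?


Track length mod 6: states 0..5, accept at 0
Minimal DFA: 6 states


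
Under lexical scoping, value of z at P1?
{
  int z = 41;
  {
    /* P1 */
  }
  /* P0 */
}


P1's block does not declare z; resolves to the enclosing declaration at depth 0
z = 41


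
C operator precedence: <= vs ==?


'<=' is relational (level 7); '==' is equality (level 6)
Higher level binds tighter
'<=' has higher precedence than '=='


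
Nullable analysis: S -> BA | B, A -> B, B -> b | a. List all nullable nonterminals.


A nonterminal is nullable iff some alternative derives ε (directly, or every symbol in it is nullable)
Nullable: {}


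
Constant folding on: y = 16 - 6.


16 - 6 = 10 at compile time
Optimized: y = 10


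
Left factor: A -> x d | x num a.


Common prefix: 'x'
Factored: A -> x A', A' -> d | num a


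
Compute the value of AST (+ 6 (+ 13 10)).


Evaluate inner: (+ 13 10) = 23
Evaluate root: (+ 6 23) = 29
Result: 29


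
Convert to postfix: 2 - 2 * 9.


* has higher precedence, evaluate 2*9 first
Postfix: 2 2 9 * -


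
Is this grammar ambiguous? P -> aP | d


right-linear, alternatives start with distinct terminals 'a' vs 'd': unique leftmost derivation
Unambiguous


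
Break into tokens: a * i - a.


Scan left to right, longest-match per lexeme
Tokens: ID(a), OP(*), ID(i), OP(-), ID(a)


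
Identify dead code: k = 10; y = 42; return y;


k is assigned but never read
Dead: 'k = 10'


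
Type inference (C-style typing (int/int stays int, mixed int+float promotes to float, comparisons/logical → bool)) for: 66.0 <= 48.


Operand types: float <= int
Rule: comparison yields bool
Result type: bool


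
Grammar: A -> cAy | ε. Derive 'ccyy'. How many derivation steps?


Derivation: A => cAy => ccAyy => ccyy
Steps: 3


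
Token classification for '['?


Pattern: delimiter/punctuation
Type: PUNCTUATION


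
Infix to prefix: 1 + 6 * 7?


'*' binds tighter: tree is (+ 1 (* 6 7))
Prefix: + 1 * 6 7


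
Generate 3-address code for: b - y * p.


Break into single-operator statements:
t1 = y * p
t2 = b - t1


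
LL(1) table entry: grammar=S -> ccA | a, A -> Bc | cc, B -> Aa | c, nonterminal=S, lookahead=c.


For [S, c]: 'c' ∈ FIRST(ccA)
Entry: S -> ccA


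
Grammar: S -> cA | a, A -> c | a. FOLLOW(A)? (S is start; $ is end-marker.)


$ ∈ FOLLOW(S). For each A -> αBβ: add FIRST(β)\{ε} to FOLLOW(B); if β nullable, add FOLLOW(A).
FOLLOW(A) = {$}


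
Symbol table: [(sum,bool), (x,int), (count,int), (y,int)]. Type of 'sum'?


Lookup 'sum' → type bool


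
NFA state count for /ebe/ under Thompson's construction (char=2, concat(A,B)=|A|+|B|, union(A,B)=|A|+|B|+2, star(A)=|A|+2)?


Syntax tree has 3 char leaf(s), 0 union(s), 0 star(s)
chars contribute 3×2 = 6; each union adds +2; each star adds +2
Total: 6 + 0 + 0 = 6 states


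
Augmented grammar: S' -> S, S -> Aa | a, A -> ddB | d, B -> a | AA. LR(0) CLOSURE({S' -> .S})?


Start: S' -> .S
For each item with dot before a nonterminal B, add B -> .γ for every B-production
Closure: [S' -> .S, S -> .Aa, S -> .a, A -> .ddB, A -> .d]


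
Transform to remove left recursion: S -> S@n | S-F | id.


Left-recursive alternatives: S@n, S-F; non-recursive: id
Introduce S': S -> idS', S' -> @nS' | -FS' | ε


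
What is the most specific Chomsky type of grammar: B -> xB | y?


Right-linear: every RHS is a terminal or a terminal followed by one nonterminal
Classification: Type 3 (Regular)


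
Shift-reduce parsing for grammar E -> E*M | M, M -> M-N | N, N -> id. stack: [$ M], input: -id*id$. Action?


shift '-' to continue M -> M-N
Action: shift


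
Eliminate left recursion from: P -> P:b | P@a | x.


Left-recursive alternatives: P:b, P@a; non-recursive: x
Introduce P': P -> xP', P' -> :bP' | @aP' | ε


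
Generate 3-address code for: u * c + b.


Break into single-operator statements:
t1 = u * c
t2 = t1 + b


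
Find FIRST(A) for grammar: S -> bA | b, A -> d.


Per alternative of A: FIRST(d) = {d}
FIRST(A) = {d}


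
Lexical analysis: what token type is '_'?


Pattern: letter/underscore followed by alphanumerics, not a keyword
Type: IDENTIFIER


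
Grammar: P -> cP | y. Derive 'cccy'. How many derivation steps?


Derivation: P => cP => ccP => cccP => cccy
Steps: 4


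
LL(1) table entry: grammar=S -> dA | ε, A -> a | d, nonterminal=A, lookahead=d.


For [A, d]: 'd' ∈ FIRST(d)
Entry: A -> d


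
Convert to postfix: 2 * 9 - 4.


Left to right (same or higher precedence on left)
Postfix: 2 9 * 4 -


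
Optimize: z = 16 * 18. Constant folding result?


16 * 18 = 288 at compile time
Optimized: z = 288


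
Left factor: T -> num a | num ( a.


Common prefix: 'num'
Factored: T -> num T', T' -> a | ( a


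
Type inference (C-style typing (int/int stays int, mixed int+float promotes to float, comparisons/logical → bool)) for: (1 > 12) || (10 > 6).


Operand types: bool || bool
Rule: logical operators take bool operands and yield bool
Result type: bool


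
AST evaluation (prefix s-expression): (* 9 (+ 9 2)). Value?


Evaluate inner: (+ 9 2) = 11
Evaluate root: (* 9 11) = 99
Result: 99


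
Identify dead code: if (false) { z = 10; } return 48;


condition is constant false, so the whole block is unreachable
Dead: 'if (false) { z = 10; }'


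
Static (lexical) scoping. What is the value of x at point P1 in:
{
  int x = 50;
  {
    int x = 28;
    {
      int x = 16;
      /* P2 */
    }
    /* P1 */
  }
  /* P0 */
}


x declared in the same block as P1
x = 28


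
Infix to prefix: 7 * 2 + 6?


left-to-right (same/higher precedence on left): tree is (+ (* 7 2) 6)
Prefix: + * 7 2 6


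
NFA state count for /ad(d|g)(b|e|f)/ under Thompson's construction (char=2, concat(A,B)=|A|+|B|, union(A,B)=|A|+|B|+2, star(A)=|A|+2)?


Syntax tree has 7 char leaf(s), 3 union(s), 0 star(s)
chars contribute 7×2 = 14; each union adds +2; each star adds +2
Total: 14 + 6 + 0 = 20 states


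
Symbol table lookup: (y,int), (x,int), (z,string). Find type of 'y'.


Lookup 'y' → type int


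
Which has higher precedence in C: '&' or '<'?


'<' is relational (level 7); '&' is bitwise AND (level 5)
Higher level binds tighter
'<' has higher precedence than '&'


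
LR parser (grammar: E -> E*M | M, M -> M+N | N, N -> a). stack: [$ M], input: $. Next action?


lookahead ∉ {+} so M won't extend; reduce E -> M
Action: reduce (E -> M)


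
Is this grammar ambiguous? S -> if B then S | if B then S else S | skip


dangling else: 'if B then if B then skip else skip' parses two ways
Ambiguous


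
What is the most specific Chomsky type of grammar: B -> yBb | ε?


Single nonterminal LHS, but y^n b^n is not regular
Classification: Type 2 (Context-Free)


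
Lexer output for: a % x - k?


Scan left to right, longest-match per lexeme
Tokens: ID(a), OP(%), ID(x), OP(-), ID(k)


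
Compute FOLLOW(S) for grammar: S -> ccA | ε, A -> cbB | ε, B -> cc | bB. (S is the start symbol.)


$ ∈ FOLLOW(S). For each A -> αBβ: add FIRST(β)\{ε} to FOLLOW(B); if β nullable, add FOLLOW(A).
FOLLOW(S) = {$}


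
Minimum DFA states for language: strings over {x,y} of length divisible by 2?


Track length mod 2: states 0..1, accept at 0
Minimal DFA: 2 states


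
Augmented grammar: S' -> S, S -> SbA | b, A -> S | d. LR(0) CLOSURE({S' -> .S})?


Start: S' -> .S
For each item with dot before a nonterminal B, add B -> .γ for every B-production
Closure: [S' -> .S, S -> .SbA, S -> .b]


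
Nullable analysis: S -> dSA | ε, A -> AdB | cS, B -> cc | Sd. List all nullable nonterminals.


A nonterminal is nullable iff some alternative derives ε (directly, or every symbol in it is nullable)
Nullable: {S}


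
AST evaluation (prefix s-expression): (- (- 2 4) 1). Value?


Evaluate inner: (- 2 4) = -2
Evaluate root: (- -2 1) = -3
Result: -3


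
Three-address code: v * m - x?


Break into single-operator statements:
t1 = v * m
t2 = t1 - x


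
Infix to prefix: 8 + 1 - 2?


left-to-right (same/higher precedence on left): tree is (- (+ 8 1) 2)
Prefix: - + 8 1 2


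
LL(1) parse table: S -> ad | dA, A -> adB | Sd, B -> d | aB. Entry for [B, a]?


For [B, a]: 'a' ∈ FIRST(aB)
Entry: B -> aB


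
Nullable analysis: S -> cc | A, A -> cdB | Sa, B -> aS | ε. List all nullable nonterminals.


A nonterminal is nullable iff some alternative derives ε (directly, or every symbol in it is nullable)
Nullable: {B}


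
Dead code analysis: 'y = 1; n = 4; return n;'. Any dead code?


y is assigned but never read
Dead: 'y = 1'


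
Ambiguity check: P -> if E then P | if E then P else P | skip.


dangling else: 'if E then if E then skip else skip' parses two ways
Ambiguous


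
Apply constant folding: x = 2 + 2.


2 + 2 = 4 at compile time
Optimized: x = 4


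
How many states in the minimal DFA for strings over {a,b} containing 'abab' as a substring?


KMP-style automaton: 4 progress states + 1 absorbing accept = 5
Minimal DFA: 5 states


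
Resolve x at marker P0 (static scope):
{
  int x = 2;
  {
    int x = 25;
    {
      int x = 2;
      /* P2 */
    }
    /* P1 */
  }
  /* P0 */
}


x declared in the same block as P0
x = 2


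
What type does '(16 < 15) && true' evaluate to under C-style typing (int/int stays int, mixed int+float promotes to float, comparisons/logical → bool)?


Operand types: bool && bool
Rule: logical operators take bool operands and yield bool
Result type: bool


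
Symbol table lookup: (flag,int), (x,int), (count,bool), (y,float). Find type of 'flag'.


Lookup 'flag' → type int


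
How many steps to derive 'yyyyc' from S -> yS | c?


Derivation: S => yS => yyS => yyyS => yyyyS => yyyyc
Steps: 5


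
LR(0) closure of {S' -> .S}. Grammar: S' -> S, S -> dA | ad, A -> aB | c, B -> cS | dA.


Start: S' -> .S
For each item with dot before a nonterminal B, add B -> .γ for every B-production
Closure: [S' -> .S, S -> .dA, S -> .ad]


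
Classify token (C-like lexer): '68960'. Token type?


Pattern: digits only
Type: INTEGER_LITERAL


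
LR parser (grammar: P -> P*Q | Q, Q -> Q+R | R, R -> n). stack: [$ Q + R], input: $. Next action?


handle 'Q+R' on top
Action: reduce (Q -> Q+R)


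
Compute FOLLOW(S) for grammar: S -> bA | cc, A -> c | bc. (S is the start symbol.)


$ ∈ FOLLOW(S). For each A -> αBβ: add FIRST(β)\{ε} to FOLLOW(B); if β nullable, add FOLLOW(A).
FOLLOW(S) = {$}


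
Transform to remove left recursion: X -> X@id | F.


Left-recursive alternatives: X@id; non-recursive: F
Introduce X': X -> FX', X' -> @idX' | ε


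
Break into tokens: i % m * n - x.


Scan left to right, longest-match per lexeme
Tokens: ID(i), OP(%), ID(m), OP(*), ID(n), OP(-), ID(x)


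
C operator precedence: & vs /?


'/' is multiplicative (level 10); '&' is bitwise AND (level 5)
Higher level binds tighter
'/' has higher precedence than '&'


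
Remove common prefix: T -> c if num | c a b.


Common prefix: 'c'
Factored: T -> c T', T' -> if num | a b


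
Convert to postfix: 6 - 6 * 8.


* has higher precedence, evaluate 6*8 first
Postfix: 6 6 8 * -


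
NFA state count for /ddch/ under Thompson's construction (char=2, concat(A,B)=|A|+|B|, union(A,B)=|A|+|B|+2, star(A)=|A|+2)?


Syntax tree has 4 char leaf(s), 0 union(s), 0 star(s)
chars contribute 4×2 = 8; each union adds +2; each star adds +2
Total: 8 + 0 + 0 = 8 states


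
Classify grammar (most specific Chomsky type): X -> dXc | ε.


Single nonterminal LHS, but d^n c^n is not regular
Classification: Type 2 (Context-Free)


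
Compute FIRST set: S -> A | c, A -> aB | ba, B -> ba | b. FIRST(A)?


Per alternative of A: FIRST(aB) = {a}; FIRST(ba) = {b}
FIRST(A) = {a, b}


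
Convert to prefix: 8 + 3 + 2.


left-to-right (same/higher precedence on left): tree is (+ (+ 8 3) 2)
Prefix: + + 8 3 2


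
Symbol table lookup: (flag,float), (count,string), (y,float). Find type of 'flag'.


Lookup 'flag' → type float


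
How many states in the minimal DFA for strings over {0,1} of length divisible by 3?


Track length mod 3: states 0..2, accept at 0
Minimal DFA: 3 states
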